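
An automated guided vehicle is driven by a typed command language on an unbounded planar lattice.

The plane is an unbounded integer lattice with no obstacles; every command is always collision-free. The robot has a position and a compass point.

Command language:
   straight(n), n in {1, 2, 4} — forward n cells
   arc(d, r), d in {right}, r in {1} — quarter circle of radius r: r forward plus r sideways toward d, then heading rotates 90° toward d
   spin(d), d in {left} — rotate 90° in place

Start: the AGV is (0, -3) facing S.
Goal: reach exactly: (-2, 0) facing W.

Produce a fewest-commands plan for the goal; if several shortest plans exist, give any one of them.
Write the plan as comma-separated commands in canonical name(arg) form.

arc(right, 1), arc(right, 1), straight(2), straight(1), spin(left)

begin: (0, -3) facing S
step 1 (arc(right, 1)): (-1, -4) facing W
step 2 (arc(right, 1)): (-2, -3) facing N
step 3 (straight(2)): (-2, -1) facing N
step 4 (straight(1)): (-2, 0) facing N
step 5 (spin(left)): (-2, 0) facing W
shorter routes all fall short; 5 is best.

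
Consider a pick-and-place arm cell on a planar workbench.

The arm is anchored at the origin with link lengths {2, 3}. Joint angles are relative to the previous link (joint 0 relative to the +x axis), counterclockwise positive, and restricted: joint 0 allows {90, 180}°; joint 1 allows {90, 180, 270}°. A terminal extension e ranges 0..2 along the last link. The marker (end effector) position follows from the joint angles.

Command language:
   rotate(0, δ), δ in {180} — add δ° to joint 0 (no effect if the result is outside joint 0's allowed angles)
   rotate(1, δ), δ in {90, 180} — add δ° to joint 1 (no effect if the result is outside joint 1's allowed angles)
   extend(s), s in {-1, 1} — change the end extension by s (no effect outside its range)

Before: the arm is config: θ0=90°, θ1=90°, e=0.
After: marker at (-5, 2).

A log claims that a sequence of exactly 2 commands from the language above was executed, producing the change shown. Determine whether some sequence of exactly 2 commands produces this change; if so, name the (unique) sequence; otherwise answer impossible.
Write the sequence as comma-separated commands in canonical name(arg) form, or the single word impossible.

extend(1), extend(1)

t0: config: θ0=90°, θ1=90°, e=0
1. extend(1) → config: θ0=90°, θ1=90°, e=1
2. extend(1) → config: θ0=90°, θ1=90°, e=2
no other 2-command option fits: unique.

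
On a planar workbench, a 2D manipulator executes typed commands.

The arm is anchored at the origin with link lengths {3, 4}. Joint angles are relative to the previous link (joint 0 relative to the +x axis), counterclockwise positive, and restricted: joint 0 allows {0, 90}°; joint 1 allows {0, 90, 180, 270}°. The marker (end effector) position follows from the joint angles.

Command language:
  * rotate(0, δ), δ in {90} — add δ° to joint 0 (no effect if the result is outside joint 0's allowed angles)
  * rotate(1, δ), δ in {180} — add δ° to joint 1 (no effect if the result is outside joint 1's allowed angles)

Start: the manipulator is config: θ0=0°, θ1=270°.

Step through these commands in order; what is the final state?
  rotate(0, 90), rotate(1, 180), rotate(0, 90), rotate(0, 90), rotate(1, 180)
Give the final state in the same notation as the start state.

from: config: θ0=0°, θ1=270°
1. rotate(0, 90) → config: θ0=90°, θ1=270°
2. rotate(1, 180) → config: θ0=90°, θ1=90°
3. rotate(0, 90) → config: θ0=90°, θ1=90°
4. rotate(0, 90) → config: θ0=90°, θ1=90°
5. rotate(1, 180) → config: θ0=90°, θ1=270°

config: θ0=90°, θ1=270°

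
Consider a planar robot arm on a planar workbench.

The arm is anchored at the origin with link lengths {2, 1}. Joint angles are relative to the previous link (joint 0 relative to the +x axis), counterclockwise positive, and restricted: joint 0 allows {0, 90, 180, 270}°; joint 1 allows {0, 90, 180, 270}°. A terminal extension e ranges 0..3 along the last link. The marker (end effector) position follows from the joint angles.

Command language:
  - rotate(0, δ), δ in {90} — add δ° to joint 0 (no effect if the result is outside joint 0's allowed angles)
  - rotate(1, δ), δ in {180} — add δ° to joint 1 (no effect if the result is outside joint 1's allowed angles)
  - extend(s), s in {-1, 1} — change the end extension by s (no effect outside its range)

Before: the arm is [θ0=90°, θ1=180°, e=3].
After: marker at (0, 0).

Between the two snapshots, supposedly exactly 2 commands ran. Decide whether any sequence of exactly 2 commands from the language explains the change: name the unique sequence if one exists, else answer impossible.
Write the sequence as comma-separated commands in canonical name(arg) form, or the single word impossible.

extend(-1), extend(-1)

initial: [θ0=90°, θ1=180°, e=3]
t=1 extend(-1) ⇒ [θ0=90°, θ1=180°, e=2]
t=2 extend(-1) ⇒ [θ0=90°, θ1=180°, e=1]
no rival 2-sequence matches.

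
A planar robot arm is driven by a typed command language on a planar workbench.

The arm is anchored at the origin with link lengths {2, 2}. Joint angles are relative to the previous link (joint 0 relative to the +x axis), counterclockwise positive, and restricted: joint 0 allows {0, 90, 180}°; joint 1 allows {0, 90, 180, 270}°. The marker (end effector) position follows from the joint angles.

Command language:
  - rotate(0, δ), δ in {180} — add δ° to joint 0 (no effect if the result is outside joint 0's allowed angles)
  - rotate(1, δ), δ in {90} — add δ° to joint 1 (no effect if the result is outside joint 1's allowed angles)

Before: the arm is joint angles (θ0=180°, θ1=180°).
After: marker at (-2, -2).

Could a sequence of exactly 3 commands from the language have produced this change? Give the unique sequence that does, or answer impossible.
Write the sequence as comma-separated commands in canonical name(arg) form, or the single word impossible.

rotate(1, 90), rotate(1, 90), rotate(1, 90)

initial: joint angles (θ0=180°, θ1=180°)
step 1 (rotate(1, 90)): joint angles (θ0=180°, θ1=270°)
step 2 (rotate(1, 90)): joint angles (θ0=180°, θ1=0°)
step 3 (rotate(1, 90)): joint angles (θ0=180°, θ1=90°)
no rival 3-sequence matches.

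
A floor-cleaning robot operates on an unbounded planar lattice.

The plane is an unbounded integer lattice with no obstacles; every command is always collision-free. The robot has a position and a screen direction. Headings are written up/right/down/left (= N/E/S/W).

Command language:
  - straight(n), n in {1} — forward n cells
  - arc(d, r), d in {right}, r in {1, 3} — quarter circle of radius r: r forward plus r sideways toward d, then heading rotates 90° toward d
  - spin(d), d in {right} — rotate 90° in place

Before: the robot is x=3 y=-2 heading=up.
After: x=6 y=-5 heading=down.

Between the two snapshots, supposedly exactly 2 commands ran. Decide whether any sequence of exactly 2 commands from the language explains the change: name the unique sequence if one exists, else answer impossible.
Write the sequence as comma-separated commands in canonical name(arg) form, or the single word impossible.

key: position moved to (6,-5) AND the heading swung to S — translation plus rotation needed
begin: x=3 y=-2 heading=up
step 1 (spin(right)): x=3 y=-2 heading=right
step 2 (arc(right, 3)): x=6 y=-5 heading=down
no rival 2-sequence matches.

spin(right), arc(right, 3)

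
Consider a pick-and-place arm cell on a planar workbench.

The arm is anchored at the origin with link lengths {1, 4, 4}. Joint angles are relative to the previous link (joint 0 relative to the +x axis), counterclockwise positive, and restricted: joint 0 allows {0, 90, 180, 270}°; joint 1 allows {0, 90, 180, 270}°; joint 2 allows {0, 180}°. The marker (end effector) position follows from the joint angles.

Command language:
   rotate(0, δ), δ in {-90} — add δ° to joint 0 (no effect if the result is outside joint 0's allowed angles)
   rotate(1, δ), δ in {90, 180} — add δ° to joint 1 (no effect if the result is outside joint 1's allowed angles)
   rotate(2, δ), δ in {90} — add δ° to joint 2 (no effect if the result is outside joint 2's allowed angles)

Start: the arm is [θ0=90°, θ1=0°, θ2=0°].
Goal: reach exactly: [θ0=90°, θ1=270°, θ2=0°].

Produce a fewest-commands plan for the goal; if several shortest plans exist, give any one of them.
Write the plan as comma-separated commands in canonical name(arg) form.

from: [θ0=90°, θ1=0°, θ2=0°]
[1] after rotate(1, 180): [θ0=90°, θ1=180°, θ2=0°]
[2] after rotate(1, 90): [θ0=90°, θ1=270°, θ2=0°]
nothing shorter than 2 reaches the goal.

rotate(1, 180), rotate(1, 90)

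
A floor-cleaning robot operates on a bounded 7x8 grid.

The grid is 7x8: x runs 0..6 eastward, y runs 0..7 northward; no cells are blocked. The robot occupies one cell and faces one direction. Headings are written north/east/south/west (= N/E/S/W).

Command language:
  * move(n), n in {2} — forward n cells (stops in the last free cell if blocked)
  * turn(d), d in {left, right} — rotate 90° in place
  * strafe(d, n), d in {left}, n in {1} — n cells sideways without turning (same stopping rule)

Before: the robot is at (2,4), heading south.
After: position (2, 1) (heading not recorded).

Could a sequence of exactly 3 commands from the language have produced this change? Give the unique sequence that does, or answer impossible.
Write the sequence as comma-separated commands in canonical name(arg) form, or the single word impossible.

move(2), turn(right), strafe(left, 1)

key: running strafe(left, 1) before move(2) would end elsewhere — order is forced
begin: at (2,4), heading south
step 1 (move(2)): at (2,2), heading south
step 2 (turn(right)): at (2,2), heading west
step 3 (strafe(left, 1)): at (2,1), heading west
no rival 3-sequence matches.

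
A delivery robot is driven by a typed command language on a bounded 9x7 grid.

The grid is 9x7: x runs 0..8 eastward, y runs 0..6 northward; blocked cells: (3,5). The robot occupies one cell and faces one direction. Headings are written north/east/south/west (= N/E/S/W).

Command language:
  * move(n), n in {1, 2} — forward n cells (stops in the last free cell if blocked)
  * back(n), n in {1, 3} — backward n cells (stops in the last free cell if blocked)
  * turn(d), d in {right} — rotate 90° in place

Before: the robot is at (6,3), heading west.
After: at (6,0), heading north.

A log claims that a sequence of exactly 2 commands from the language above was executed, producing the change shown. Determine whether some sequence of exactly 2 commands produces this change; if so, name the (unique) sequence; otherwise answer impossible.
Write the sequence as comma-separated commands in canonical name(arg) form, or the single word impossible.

key: position moved to (6,0) AND the heading swung to N — translation plus rotation needed
from: at (6,3), heading west
step 1 (turn(right)): at (6,3), heading north
step 2 (back(3)): at (6,0), heading north
no other 2-command option fits: unique.

turn(right), back(3)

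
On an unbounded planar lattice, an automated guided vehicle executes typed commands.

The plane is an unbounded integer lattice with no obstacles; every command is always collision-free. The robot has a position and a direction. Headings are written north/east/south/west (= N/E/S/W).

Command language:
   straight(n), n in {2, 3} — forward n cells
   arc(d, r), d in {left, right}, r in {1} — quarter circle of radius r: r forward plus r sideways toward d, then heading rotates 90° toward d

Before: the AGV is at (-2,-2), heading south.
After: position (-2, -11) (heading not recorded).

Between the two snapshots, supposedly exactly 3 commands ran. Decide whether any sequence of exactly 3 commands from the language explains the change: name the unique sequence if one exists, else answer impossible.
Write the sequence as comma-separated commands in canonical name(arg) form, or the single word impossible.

begin: at (-2,-2), heading south
1. straight(3) → at (-2,-5), heading south
2. straight(3) → at (-2,-8), heading south
3. straight(3) → at (-2,-11), heading south
all 64 alternatives checked — unique.

straight(3), straight(3), straight(3)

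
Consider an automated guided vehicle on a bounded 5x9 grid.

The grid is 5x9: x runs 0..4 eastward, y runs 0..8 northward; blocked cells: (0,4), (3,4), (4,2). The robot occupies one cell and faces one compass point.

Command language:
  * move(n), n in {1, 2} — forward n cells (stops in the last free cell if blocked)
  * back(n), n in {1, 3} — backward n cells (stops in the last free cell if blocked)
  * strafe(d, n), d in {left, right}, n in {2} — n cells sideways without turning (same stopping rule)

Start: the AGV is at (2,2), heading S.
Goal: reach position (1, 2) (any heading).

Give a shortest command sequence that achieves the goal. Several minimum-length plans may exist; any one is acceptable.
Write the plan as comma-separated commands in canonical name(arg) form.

strafe(left, 2), strafe(right, 2)

start: at (2,2), heading S
step 1 (strafe(left, 2)): at (3,2), heading S
step 2 (strafe(right, 2)): at (1,2), heading S
no 1-step plan works, so 2 is optimal.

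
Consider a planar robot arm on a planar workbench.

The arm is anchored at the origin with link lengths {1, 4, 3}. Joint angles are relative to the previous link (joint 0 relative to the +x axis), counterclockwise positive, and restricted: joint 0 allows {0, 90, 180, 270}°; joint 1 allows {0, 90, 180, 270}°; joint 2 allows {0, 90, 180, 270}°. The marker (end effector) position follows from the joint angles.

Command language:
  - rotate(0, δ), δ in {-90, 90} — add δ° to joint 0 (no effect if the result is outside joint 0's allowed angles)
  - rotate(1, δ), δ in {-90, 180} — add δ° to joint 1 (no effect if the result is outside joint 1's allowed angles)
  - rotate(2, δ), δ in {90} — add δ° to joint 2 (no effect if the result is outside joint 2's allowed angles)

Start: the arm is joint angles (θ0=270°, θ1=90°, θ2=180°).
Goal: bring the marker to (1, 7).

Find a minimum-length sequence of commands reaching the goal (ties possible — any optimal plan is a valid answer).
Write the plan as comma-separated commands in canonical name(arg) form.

from: joint angles (θ0=270°, θ1=90°, θ2=180°)
1. rotate(0, 90) → joint angles (θ0=0°, θ1=90°, θ2=180°)
2. rotate(2, 90) → joint angles (θ0=0°, θ1=90°, θ2=270°)
3. rotate(2, 90) → joint angles (θ0=0°, θ1=90°, θ2=0°)
minimal: 3 command(s), checked below 3.

rotate(0, 90), rotate(2, 90), rotate(2, 90)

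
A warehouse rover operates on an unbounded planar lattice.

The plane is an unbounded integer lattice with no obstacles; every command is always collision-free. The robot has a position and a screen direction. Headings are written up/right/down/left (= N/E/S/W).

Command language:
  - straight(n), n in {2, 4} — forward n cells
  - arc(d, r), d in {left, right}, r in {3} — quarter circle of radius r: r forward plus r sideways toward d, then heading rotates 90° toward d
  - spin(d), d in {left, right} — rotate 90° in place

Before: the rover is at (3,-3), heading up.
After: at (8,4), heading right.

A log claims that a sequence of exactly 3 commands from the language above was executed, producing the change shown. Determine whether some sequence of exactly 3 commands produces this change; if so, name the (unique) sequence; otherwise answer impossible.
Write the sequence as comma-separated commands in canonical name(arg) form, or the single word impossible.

straight(4), arc(right, 3), straight(2)

key: position moved to (8,4) AND the heading swung to E — translation plus rotation needed
initial: at (3,-3), heading up
[1] after straight(4): at (3,1), heading up
[2] after arc(right, 3): at (6,4), heading right
[3] after straight(2): at (8,4), heading right
no rival 3-sequence matches.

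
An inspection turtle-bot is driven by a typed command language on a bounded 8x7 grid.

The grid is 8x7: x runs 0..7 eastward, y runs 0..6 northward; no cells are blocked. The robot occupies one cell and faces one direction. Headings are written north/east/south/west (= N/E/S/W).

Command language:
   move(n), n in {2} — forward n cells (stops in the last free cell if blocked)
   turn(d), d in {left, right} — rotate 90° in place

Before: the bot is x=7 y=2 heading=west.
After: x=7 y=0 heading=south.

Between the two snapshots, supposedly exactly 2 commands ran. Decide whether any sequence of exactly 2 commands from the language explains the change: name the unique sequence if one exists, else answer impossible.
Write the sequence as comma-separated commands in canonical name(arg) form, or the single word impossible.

key: running move(2) before turn(left) would end elsewhere — order is forced
begin: x=7 y=2 heading=west
step 1 (turn(left)): x=7 y=2 heading=south
step 2 (move(2)): x=7 y=0 heading=south
all 9 alternatives checked — unique.

turn(left), move(2)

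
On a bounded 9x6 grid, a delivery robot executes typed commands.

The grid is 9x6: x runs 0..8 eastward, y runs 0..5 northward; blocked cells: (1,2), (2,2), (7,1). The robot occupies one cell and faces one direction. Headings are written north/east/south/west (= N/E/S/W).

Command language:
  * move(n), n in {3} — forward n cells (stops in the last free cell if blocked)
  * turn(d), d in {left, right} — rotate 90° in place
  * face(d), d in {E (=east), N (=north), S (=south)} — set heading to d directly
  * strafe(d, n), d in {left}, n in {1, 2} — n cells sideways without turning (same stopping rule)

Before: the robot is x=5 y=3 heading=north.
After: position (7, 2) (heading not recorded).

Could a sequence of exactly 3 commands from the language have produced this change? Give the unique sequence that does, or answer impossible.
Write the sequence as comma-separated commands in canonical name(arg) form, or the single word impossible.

key: move(3) is stopped early by the blocked cell at (7,1)
start: x=5 y=3 heading=north
1. face(S) → x=5 y=3 heading=south
2. strafe(left, 2) → x=7 y=3 heading=south
3. move(3) → x=7 y=2 heading=south
no rival 3-sequence matches.

face(S), strafe(left, 2), move(3)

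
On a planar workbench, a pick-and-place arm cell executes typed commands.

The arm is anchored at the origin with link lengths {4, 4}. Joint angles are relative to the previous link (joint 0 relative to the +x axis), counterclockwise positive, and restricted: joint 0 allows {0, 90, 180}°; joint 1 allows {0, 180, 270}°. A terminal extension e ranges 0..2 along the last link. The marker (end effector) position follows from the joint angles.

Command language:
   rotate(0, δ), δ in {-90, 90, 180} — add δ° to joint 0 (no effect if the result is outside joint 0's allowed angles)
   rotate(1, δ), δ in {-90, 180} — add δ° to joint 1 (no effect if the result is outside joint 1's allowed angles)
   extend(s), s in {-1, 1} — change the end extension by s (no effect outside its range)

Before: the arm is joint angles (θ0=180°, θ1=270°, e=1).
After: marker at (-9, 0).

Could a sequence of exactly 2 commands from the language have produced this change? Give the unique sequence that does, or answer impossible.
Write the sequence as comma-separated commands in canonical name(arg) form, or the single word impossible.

rotate(1, -90), rotate(1, 180)

key: order matters: swapping rotate(1, -90) and rotate(1, 180) lands elsewhere
start: joint angles (θ0=180°, θ1=270°, e=1)
step 1 (rotate(1, -90)): joint angles (θ0=180°, θ1=180°, e=1)
step 2 (rotate(1, 180)): joint angles (θ0=180°, θ1=0°, e=1)
no rival 2-sequence matches.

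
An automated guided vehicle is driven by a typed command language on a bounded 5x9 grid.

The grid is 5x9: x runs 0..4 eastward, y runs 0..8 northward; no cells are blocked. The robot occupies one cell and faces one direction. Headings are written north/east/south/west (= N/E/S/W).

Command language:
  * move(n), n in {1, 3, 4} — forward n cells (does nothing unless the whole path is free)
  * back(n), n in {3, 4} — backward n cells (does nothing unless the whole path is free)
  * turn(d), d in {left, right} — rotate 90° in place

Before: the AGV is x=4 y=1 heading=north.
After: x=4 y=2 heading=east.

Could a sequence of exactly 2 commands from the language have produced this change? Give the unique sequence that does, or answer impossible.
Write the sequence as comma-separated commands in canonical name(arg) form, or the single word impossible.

move(1), turn(right)

key: order matters: swapping move(1) and turn(right) lands elsewhere
begin: x=4 y=1 heading=north
1. move(1) → x=4 y=2 heading=north
2. turn(right) → x=4 y=2 heading=east
no rival 2-sequence matches.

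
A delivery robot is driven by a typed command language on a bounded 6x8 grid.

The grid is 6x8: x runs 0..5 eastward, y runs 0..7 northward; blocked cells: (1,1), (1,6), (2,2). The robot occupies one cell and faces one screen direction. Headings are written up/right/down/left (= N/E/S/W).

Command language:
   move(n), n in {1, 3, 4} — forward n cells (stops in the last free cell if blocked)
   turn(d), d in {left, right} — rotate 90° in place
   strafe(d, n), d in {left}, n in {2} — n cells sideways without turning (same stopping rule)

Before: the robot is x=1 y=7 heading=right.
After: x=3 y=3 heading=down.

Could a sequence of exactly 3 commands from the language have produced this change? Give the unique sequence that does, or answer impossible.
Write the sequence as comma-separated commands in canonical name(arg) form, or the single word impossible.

key: position moved to (3,3) AND the heading swung to S — translation plus rotation needed
begin: x=1 y=7 heading=right
step 1 (turn(right)): x=1 y=7 heading=down
step 2 (strafe(left, 2)): x=3 y=7 heading=down
step 3 (move(4)): x=3 y=3 heading=down
all 216 alternatives checked — unique.

turn(right), strafe(left, 2), move(4)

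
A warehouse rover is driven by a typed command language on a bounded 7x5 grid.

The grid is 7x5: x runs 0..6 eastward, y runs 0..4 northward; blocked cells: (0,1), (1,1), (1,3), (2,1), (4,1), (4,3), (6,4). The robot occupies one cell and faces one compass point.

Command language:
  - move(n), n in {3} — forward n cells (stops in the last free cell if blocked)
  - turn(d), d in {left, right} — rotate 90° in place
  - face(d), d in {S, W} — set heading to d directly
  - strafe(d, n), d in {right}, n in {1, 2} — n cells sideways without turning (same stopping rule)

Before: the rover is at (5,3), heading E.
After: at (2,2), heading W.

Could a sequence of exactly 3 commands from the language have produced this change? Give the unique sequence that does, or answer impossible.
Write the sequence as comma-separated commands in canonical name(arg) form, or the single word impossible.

key: order matters: swapping strafe(right, 1) and move(3) lands elsewhere
t0: at (5,3), heading E
1. strafe(right, 1) → at (5,2), heading E
2. face(W) → at (5,2), heading W
3. move(3) → at (2,2), heading W
no other 3-command option fits: unique.

strafe(right, 1), face(W), move(3)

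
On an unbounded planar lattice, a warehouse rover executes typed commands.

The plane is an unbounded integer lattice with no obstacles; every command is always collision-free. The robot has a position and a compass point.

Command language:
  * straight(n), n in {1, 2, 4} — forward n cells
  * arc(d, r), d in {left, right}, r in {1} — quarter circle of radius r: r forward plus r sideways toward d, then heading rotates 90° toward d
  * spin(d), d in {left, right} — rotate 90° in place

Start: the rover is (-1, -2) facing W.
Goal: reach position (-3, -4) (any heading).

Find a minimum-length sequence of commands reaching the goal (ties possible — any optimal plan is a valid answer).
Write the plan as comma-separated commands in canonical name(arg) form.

t0: (-1, -2) facing W
t=1 arc(left, 1) ⇒ (-2, -3) facing S
t=2 arc(right, 1) ⇒ (-3, -4) facing W
no 1-step plan works, so 2 is optimal.

arc(left, 1), arc(right, 1)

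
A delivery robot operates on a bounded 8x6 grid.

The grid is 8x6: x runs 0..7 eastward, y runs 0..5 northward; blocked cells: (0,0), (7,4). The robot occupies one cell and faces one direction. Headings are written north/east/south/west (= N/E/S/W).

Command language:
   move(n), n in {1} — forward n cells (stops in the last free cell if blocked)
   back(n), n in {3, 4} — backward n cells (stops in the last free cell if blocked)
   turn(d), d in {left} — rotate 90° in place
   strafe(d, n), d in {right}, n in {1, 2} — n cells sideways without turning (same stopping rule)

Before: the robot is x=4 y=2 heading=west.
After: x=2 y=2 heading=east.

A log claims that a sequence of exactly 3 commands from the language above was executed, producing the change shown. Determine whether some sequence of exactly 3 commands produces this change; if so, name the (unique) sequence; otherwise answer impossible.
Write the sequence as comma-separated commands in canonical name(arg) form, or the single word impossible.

turn(left), strafe(right, 2), turn(left)

key: position moved to (2,2) AND the heading swung to E — translation plus rotation needed
begin: x=4 y=2 heading=west
step 1 (turn(left)): x=4 y=2 heading=south
step 2 (strafe(right, 2)): x=2 y=2 heading=south
step 3 (turn(left)): x=2 y=2 heading=east
no other 3-command option fits: unique.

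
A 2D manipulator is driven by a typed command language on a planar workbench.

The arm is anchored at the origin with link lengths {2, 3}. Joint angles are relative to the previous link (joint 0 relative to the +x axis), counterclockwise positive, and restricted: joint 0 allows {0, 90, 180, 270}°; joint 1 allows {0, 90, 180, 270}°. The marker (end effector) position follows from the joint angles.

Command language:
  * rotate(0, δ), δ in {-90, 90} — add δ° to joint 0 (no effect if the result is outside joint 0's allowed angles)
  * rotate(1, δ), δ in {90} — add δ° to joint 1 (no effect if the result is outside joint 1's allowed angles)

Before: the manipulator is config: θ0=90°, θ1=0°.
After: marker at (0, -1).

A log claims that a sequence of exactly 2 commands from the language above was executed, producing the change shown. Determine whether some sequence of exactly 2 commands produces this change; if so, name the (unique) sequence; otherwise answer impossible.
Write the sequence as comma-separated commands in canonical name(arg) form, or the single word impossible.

begin: config: θ0=90°, θ1=0°
t=1 rotate(1, 90) ⇒ config: θ0=90°, θ1=90°
t=2 rotate(1, 90) ⇒ config: θ0=90°, θ1=180°
all 9 alternatives checked — unique.

rotate(1, 90), rotate(1, 90)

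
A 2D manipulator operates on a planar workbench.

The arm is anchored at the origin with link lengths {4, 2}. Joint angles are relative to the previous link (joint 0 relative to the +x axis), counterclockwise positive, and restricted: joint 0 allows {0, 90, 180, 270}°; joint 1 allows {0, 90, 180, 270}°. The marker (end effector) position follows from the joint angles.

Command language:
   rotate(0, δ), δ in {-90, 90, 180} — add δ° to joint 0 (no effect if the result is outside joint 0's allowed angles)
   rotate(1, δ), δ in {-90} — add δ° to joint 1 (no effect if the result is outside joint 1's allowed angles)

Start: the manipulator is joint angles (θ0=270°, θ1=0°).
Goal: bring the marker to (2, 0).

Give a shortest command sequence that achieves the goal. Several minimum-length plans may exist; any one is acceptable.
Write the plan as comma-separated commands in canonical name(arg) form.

rotate(1, -90), rotate(1, -90), rotate(0, 90)

initial: joint angles (θ0=270°, θ1=0°)
1. rotate(1, -90) → joint angles (θ0=270°, θ1=270°)
2. rotate(1, -90) → joint angles (θ0=270°, θ1=180°)
3. rotate(0, 90) → joint angles (θ0=0°, θ1=180°)
no 2-step plan works, so 3 is optimal.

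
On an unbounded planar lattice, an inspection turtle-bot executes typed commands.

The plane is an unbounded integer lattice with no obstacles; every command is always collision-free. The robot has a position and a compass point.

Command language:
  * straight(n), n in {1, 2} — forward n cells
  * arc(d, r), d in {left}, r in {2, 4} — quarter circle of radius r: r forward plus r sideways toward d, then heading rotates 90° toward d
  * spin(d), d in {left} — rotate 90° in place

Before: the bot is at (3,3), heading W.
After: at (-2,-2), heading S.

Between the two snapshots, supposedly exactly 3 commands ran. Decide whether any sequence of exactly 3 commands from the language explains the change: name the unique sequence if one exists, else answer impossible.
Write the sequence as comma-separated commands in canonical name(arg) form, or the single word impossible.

key: cell and facing (now S) both changed — the 3 commands mix motion and turning
t0: at (3,3), heading W
t=1 straight(1) ⇒ at (2,3), heading W
t=2 arc(left, 4) ⇒ at (-2,-1), heading S
t=3 straight(1) ⇒ at (-2,-2), heading S
all 125 alternatives checked — unique.

straight(1), arc(left, 4), straight(1)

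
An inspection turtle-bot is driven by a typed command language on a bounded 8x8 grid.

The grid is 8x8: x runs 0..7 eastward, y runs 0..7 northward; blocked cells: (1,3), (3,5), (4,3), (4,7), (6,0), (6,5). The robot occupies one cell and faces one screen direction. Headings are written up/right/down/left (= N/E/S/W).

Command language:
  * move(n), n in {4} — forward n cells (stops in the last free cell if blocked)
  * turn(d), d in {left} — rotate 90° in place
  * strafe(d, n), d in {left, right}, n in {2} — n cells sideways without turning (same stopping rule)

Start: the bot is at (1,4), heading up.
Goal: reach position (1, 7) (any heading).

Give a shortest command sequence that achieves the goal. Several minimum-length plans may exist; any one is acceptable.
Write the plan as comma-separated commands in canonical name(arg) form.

initial: at (1,4), heading up
[1] after move(4): at (1,7), heading up
minimal: 1 command(s), checked below 1.

move(4)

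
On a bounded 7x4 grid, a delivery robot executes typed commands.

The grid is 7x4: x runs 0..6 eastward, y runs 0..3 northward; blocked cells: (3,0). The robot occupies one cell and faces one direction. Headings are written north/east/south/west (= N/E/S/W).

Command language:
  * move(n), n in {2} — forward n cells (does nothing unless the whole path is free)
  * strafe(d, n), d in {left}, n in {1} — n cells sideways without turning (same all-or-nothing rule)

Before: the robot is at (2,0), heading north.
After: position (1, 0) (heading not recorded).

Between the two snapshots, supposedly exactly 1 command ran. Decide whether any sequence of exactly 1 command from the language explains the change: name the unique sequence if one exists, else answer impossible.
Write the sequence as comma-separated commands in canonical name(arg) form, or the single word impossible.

start: at (2,0), heading north
t=1 strafe(left, 1) ⇒ at (1,0), heading north
no other 1-command option fits: unique.

strafe(left, 1)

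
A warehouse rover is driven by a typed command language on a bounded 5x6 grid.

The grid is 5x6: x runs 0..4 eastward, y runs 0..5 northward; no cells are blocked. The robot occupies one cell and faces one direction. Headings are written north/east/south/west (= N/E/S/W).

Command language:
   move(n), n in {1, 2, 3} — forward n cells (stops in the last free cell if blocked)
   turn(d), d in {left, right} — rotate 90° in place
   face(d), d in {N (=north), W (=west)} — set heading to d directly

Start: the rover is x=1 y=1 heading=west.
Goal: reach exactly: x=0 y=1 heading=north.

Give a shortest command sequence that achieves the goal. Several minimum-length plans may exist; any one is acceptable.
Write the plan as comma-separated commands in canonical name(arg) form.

begin: x=1 y=1 heading=west
step 1 (move(2)): x=0 y=1 heading=west
step 2 (turn(right)): x=0 y=1 heading=north
minimal: 2 command(s), checked below 2.

move(2), turn(right)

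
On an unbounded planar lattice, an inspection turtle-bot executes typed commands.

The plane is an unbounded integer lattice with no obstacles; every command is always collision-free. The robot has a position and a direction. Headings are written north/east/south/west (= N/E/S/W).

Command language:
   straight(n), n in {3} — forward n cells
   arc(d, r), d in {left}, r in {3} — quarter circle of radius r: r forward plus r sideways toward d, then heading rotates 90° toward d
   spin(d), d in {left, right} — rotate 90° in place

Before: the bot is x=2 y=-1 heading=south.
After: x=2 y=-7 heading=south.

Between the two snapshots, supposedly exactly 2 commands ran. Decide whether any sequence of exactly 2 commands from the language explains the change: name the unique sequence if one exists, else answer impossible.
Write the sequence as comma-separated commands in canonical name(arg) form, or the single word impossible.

key: still facing S at the end — nothing in the sequence rotates
t0: x=2 y=-1 heading=south
t=1 straight(3) ⇒ x=2 y=-4 heading=south
t=2 straight(3) ⇒ x=2 y=-7 heading=south
uniquely the one of 16 2-step routes that fits.

straight(3), straight(3)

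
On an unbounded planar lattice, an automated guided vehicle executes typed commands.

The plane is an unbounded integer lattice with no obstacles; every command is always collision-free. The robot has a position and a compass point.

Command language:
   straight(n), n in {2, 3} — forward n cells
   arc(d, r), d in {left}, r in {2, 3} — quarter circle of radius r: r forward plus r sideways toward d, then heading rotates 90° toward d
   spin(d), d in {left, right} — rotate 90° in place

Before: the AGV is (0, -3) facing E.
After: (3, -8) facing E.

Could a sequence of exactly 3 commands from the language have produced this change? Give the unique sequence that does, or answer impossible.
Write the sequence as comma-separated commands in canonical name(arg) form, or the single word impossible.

key: heading stays E — rotations cancel among the 3 commands
from: (0, -3) facing E
step 1 (spin(right)): (0, -3) facing S
step 2 (straight(2)): (0, -5) facing S
step 3 (arc(left, 3)): (3, -8) facing E
no rival 3-sequence matches.

spin(right), straight(2), arc(left, 3)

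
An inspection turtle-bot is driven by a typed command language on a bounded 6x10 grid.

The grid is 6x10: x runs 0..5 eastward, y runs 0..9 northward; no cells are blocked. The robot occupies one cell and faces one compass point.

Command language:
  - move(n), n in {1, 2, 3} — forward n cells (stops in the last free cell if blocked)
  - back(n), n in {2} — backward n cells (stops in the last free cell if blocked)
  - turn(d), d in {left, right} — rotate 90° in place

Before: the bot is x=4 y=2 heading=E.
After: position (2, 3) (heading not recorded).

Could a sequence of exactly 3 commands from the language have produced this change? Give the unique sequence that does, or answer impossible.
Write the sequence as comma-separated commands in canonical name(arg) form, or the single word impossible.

back(2), turn(left), move(1)

key: order matters: swapping back(2) and move(1) lands elsewhere
t0: x=4 y=2 heading=E
[1] after back(2): x=2 y=2 heading=E
[2] after turn(left): x=2 y=2 heading=N
[3] after move(1): x=2 y=3 heading=N
no other 3-command option fits: unique.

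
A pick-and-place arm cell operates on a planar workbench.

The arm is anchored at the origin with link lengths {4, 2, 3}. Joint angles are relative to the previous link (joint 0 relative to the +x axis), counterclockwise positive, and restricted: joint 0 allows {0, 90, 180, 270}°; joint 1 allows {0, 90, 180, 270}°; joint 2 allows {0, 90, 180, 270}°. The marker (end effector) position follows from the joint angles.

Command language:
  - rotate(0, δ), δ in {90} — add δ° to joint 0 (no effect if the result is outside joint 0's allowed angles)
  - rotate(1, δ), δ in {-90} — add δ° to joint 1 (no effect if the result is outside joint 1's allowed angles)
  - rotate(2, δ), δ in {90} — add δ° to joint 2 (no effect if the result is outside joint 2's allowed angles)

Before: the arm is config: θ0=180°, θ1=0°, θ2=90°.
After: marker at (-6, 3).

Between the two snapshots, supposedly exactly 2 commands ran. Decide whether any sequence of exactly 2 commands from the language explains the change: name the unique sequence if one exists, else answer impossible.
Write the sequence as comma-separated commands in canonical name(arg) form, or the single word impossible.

start: config: θ0=180°, θ1=0°, θ2=90°
1. rotate(2, 90) → config: θ0=180°, θ1=0°, θ2=180°
2. rotate(2, 90) → config: θ0=180°, θ1=0°, θ2=270°
no rival 2-sequence matches.

rotate(2, 90), rotate(2, 90)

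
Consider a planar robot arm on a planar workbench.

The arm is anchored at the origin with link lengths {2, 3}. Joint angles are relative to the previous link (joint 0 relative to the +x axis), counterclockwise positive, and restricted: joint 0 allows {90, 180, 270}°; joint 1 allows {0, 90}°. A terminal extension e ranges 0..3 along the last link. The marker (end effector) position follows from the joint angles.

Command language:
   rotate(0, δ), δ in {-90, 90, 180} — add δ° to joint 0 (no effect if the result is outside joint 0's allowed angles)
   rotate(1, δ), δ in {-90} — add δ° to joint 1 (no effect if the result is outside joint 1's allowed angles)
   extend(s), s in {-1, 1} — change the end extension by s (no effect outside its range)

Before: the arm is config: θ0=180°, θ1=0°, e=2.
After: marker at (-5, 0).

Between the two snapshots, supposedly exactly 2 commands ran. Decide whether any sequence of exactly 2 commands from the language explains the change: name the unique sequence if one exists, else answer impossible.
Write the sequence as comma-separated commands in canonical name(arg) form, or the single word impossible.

extend(-1), extend(-1)

from: config: θ0=180°, θ1=0°, e=2
t=1 extend(-1) ⇒ config: θ0=180°, θ1=0°, e=1
t=2 extend(-1) ⇒ config: θ0=180°, θ1=0°, e=0
no other 2-command option fits: unique.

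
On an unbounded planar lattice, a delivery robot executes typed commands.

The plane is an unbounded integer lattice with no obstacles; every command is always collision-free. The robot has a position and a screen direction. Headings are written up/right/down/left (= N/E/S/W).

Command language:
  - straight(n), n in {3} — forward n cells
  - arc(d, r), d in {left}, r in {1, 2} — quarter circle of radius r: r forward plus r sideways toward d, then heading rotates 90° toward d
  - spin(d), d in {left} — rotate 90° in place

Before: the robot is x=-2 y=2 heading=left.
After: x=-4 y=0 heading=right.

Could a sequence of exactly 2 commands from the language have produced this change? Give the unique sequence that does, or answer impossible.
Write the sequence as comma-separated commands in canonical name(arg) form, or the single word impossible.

key: order matters: swapping arc(left, 2) and spin(left) lands elsewhere
start: x=-2 y=2 heading=left
[1] after arc(left, 2): x=-4 y=0 heading=down
[2] after spin(left): x=-4 y=0 heading=right
no other 2-command option fits: unique.

arc(left, 2), spin(left)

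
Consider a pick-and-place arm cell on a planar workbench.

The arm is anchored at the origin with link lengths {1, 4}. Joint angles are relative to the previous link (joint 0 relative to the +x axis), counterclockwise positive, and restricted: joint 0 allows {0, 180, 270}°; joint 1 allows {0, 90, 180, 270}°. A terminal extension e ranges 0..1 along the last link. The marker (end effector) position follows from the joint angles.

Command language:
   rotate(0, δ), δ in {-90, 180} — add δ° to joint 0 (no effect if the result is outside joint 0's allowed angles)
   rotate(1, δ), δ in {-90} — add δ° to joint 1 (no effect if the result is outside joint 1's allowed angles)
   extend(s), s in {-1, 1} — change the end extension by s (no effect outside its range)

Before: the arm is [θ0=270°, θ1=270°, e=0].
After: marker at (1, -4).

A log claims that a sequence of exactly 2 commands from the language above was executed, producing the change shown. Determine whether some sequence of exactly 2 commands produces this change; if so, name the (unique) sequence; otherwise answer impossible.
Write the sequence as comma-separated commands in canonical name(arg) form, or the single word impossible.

rotate(0, -90), rotate(0, 180)

key: order matters: swapping rotate(0, -90) and rotate(0, 180) lands elsewhere
initial: [θ0=270°, θ1=270°, e=0]
1. rotate(0, -90) → [θ0=180°, θ1=270°, e=0]
2. rotate(0, 180) → [θ0=0°, θ1=270°, e=0]
uniquely the one of 25 2-step routes that fits.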